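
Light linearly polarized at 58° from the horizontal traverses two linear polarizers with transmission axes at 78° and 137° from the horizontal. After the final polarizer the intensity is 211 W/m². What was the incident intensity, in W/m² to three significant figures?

I₀ ≈ 901 W/m²

By Malus's law, I₁ = I₀ cos²(78° − 58°) = I₀ cos²(20°) = 0.883 I₀.
I₂ = I₁ cos²(137° − 78°) = 0.883 I₀ · cos²(59°) = 0.2342 I₀.
So 211 W/m² = 0.2342 I₀, giving I₀ = 211/0.2342 = 900.8 W/m².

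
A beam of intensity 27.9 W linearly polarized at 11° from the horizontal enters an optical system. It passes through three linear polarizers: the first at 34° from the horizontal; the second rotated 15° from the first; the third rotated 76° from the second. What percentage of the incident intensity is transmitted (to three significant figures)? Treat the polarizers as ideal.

≈ 4.63%

By Malus's law, I₁ = 27.9 W · cos²(23°) = 23.64 W.
I₂ = I₁ · cos²(15°) = 23.64 · 0.933 = 22.06 W.
I₃ = I₂ · cos²(76°) = 22.06 · 0.05853 = 1.291 W.
That is 4.627% of the incident intensity.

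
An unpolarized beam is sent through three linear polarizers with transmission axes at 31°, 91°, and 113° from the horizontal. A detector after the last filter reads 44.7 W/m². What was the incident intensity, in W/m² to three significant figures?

I₀ ≈ 416 W/m²

Unpolarized light through the first polarizer → I₁ = ½ I₀, now polarized at 31°.
I₂ = I₁ cos²(91° − 31°) = 0.5 I₀ · cos²(60°) = 0.125 I₀.
I₃ = I₂ cos²(113° − 91°) = 0.125 I₀ · cos²(22°) = 0.1075 I₀.
So 44.7 W/m² = 0.1075 I₀, giving I₀ = 44.7/0.1075 = 416 W/m².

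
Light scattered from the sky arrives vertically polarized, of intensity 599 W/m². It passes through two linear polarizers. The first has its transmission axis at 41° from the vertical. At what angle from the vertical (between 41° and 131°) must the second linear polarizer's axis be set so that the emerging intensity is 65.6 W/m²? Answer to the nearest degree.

θ ≈ 105°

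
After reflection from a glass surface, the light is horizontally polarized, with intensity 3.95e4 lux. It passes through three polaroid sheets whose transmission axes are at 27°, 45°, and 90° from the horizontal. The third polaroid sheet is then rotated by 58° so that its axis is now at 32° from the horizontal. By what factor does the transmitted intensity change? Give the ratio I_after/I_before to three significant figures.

Before rotation:
By Malus's law, I₁ = I₀ cos²(27° − 0°) = I₀ cos²(27°) = 0.7939 I₀.
I₂ = I₁ cos²(45° − 27°) = 0.7939 I₀ · cos²(18°) = 0.7181 I₀.
I₃ = I₂ cos²(90° − 45°) = 0.7181 I₀ · cos²(45°) = 0.359 I₀.
After rotation:
I₁ = I₀ cos²(27° − 0°) = I₀ cos²(27°) = 0.7939 I₀.
I₂ = I₁ cos²(45° − 27°) = 0.7939 I₀ · cos²(18°) = 0.7181 I₀.
I₃ = I₂ cos²(32° − 45°) = 0.7181 I₀ · cos²(13°) = 0.6817 I₀.
Ratio = 0.6817 / 0.359 = 1.899.

I_new/I_old ≈ 1.90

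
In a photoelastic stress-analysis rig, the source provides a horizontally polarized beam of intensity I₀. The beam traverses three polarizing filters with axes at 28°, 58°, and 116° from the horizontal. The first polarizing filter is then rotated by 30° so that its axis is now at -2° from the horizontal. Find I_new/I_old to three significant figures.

I_new/I_old ≈ 0.427

Before rotation:
I₁ = I₀ cos²(28° − 0°) = I₀ cos²(28°) = 0.7796 I₀.
I₂ = I₁ cos²(58° − 28°) = 0.7796 I₀ · cos²(30°) = 0.5847 I₀.
I₃ = I₂ cos²(116° − 58°) = 0.5847 I₀ · cos²(58°) = 0.1642 I₀.
After rotation:
I₁ = I₀ cos²(-2° − 0°) = I₀ cos²(2°) = 0.9988 I₀.
I₂ = I₁ cos²(58° + 2°) = 0.9988 I₀ · cos²(60°) = 0.2497 I₀.
I₃ = I₂ cos²(116° − 58°) = 0.2497 I₀ · cos²(58°) = 0.07012 I₀.
Ratio = 0.07012 / 0.1642 = 0.4271.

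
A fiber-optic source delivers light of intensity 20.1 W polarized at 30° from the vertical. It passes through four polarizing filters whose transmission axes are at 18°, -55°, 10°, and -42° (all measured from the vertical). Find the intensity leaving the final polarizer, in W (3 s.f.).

I ≈ 0.111 W

I₁ = 20.1 W · cos²(12°) = 19.23 W.
I₂ = I₁ · cos²(73°) = 19.23 · 0.08548 = 1.644 W.
I₃ = I₂ · cos²(65°) = 1.644 · 0.1786 = 0.2936 W.
I₄ = I₃ · cos²(52°) = 0.2936 · 0.379 = 0.1113 W.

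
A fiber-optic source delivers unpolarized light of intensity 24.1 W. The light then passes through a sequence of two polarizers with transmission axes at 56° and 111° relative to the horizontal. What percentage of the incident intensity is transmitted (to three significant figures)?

≈ 16.4%

Unpolarized light through the first polarizer → I₁ = 24.1 W/2 = 12.05 W, polarized at 56°.
I₂ = I₁ · cos²(55°) = 12.05 · 0.329 = 3.964 W.
That is 16.45% of the incident intensity.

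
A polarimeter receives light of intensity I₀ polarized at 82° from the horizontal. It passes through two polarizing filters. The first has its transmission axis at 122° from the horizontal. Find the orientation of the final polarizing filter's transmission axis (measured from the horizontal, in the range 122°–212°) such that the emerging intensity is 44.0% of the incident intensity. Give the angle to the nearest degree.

θ ≈ 152°

By Malus's law, I₁ = I₀ cos²(122° − 82°) = I₀ cos²(40°) = 0.5868 I₀.
Need I₂/I₀ = 0.44, so cos²(θ − 122°) = 0.44 / 0.5868 = 0.7498.
θ − 122° = arccos(√0.7498) = 30.0°, giving θ ≈ 122 + 30.0 = 152.0°.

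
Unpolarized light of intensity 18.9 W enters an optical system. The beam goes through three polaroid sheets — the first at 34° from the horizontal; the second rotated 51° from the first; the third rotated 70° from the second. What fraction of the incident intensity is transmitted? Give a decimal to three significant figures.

I/I₀ ≈ 0.0232

Unpolarized light through the first polarizer → I₁ = 18.9 W/2 = 9.45 W, polarized at 34°.
I₂ = I₁ · cos²(51°) = 9.45 · 0.396 = 3.743 W.
I₃ = I₂ · cos²(70°) = 3.743 · 0.117 = 0.4378 W.
Transmitted fraction = 0.02316.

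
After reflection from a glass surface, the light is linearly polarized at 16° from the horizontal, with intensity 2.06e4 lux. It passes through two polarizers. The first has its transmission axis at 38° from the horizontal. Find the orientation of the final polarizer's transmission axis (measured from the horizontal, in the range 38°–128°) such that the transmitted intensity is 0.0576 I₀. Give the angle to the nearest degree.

θ ≈ 113°

I₁ = I₀ cos²(38° − 16°) = I₀ cos²(22°) = 0.8597 I₀.
Need I₂/I₀ = 0.0576, so cos²(θ − 38°) = 0.0576 / 0.8597 = 0.067.
θ − 38° = arccos(√0.067) = 75.0°, giving θ ≈ 38 + 75.0 = 113.0°.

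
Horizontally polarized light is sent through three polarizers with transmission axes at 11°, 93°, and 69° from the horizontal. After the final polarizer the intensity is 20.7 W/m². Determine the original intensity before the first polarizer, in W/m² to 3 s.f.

I₀ ≈ 1330 W/m²

By Malus's law, I₁ = I₀ cos²(11° − 0°) = I₀ cos²(11°) = 0.9636 I₀.
I₂ = I₁ cos²(93° − 11°) = 0.9636 I₀ · cos²(82°) = 0.01866 I₀.
I₃ = I₂ cos²(69° − 93°) = 0.01866 I₀ · cos²(24°) = 0.01558 I₀.
So 20.7 W/m² = 0.01558 I₀, giving I₀ = 20.7/0.01558 = 1329 W/m².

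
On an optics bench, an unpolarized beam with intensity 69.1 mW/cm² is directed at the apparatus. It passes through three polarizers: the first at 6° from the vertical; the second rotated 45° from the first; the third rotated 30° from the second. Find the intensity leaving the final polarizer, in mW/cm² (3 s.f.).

I ≈ 13.0 mW/cm²

Unpolarized light through the first polarizer → I₁ = 69.1 mW/cm²/2 = 34.55 mW/cm², polarized at 6°.
I₂ = I₁ · cos²(45°) = 34.55 · 0.5 = 17.28 mW/cm².
I₃ = I₂ · cos²(30°) = 17.28 · 0.75 = 12.96 mW/cm².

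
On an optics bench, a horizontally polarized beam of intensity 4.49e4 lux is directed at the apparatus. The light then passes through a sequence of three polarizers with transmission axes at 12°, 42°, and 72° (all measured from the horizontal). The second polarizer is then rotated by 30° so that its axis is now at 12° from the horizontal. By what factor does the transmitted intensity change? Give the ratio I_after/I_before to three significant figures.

I_new/I_old ≈ 0.444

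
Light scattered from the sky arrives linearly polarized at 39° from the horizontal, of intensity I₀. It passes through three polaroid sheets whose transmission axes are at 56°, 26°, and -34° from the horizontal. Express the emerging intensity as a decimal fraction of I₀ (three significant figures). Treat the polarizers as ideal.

By Malus's law, I₁ = I₀ cos²(56° − 39°) = I₀ cos²(17°) = 0.9145 I₀.
I₂ = I₁ cos²(26° − 56°) = 0.9145 I₀ · cos²(30°) = 0.6859 I₀.
I₃ = I₂ cos²(-34° − 26°) = 0.6859 I₀ · cos²(60°) = 0.1715 I₀.
Transmitted fraction = 0.1715.

≈ 0.171 I₀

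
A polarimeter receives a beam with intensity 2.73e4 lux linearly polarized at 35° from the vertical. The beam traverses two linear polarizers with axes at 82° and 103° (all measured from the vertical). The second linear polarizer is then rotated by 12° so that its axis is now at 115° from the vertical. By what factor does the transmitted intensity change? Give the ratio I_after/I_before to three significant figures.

I_new/I_old ≈ 0.807

Before rotation:
I₁ = I₀ cos²(82° − 35°) = I₀ cos²(47°) = 0.4651 I₀.
I₂ = I₁ cos²(103° − 82°) = 0.4651 I₀ · cos²(21°) = 0.4054 I₀.
After rotation:
I₁ = I₀ cos²(82° − 35°) = I₀ cos²(47°) = 0.4651 I₀.
I₂ = I₁ cos²(115° − 82°) = 0.4651 I₀ · cos²(33°) = 0.3272 I₀.
Ratio = 0.3272 / 0.4054 = 0.807.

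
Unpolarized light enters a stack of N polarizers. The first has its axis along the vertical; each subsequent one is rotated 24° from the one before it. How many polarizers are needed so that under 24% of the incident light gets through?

First polarizer halves the unpolarized light: factor 1/2.
Each further stage multiplies by cos²(24°) = 0.8346.
After N polarizers: T = 0.5·0.8346^(N−1). Require T < 0.24 ⇒ N−1 > ln(0.24/0.5)/ln(0.8346) = 4.06, so N−1 ≥ 5 and N = 6.
Check: N=6 gives T = 0.2024 < 0.24; N=5 gives T = 0.2426.

N = 6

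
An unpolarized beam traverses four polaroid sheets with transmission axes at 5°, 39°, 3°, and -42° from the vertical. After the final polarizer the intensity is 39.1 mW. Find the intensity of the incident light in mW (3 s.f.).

I₀ ≈ 348 mW

Unpolarized light through the first polarizer → I₁ = ½ I₀, now polarized at 5°.
I₂ = I₁ cos²(39° − 5°) = 0.5 I₀ · cos²(34°) = 0.3437 I₀.
I₃ = I₂ cos²(3° − 39°) = 0.3437 I₀ · cos²(36°) = 0.2249 I₀.
I₄ = I₃ cos²(-42° − 3°) = 0.2249 I₀ · cos²(45°) = 0.1125 I₀.
So 39.1 mW = 0.1125 I₀, giving I₀ = 39.1/0.1125 = 347.7 mW.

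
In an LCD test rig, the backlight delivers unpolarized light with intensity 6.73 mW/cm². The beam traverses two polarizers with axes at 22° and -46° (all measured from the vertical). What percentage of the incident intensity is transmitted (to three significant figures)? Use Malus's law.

Unpolarized light through the first polarizer → I₁ = 6.73 mW/cm²/2 = 3.365 mW/cm², polarized at 22°.
I₂ = I₁ · cos²(68°) = 3.365 · 0.1403 = 0.4722 mW/cm².
That is 7.017% of the incident intensity.

≈ 7.02%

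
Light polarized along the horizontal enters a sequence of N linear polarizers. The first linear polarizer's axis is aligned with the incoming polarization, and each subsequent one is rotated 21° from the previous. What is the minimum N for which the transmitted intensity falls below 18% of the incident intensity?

First polarizer is aligned with the polarization: full transmission.
Each further stage multiplies by cos²(21°) = 0.8716.
After N polarizers: T = 0.8716^(N−1). Require T < 0.18 ⇒ N−1 > ln(0.18)/ln(0.8716) = 12.48, so N−1 ≥ 13 and N = 14.
Check: N=14 gives T = 0.1675 < 0.18; N=13 gives T = 0.1922.

N = 14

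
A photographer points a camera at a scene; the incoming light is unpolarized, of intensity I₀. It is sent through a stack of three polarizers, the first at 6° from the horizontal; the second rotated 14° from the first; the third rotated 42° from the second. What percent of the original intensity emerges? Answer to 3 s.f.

≈ 26.0%

Unpolarized light through the first polarizer → I₁ = ½ I₀, now polarized at 6°.
I₂ = I₁ cos²(14°) = 0.5 · 0.9415 I₀ = 0.4707 I₀.
I₃ = I₂ cos²(42°) = 0.4707 · 0.5523 I₀ = 0.26 I₀.
That is 26% of the incident intensity.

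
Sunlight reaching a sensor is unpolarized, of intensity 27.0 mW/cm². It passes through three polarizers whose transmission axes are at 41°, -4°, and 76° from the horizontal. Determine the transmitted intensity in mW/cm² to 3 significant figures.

Unpolarized light through the first polarizer → I₁ = 27.0 mW/cm²/2 = 13.5 mW/cm², polarized at 41°.
I₂ = I₁ · cos²(45°) = 13.5 · 0.5 = 6.75 mW/cm².
I₃ = I₂ · cos²(80°) = 6.75 · 0.03015 = 0.2035 mW/cm².

I ≈ 0.204 mW/cm²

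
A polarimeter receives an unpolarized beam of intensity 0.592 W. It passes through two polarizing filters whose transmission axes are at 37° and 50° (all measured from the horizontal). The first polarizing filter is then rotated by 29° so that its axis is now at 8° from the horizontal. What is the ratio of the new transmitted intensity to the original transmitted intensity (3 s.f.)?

Before rotation:
Unpolarized light through the first polarizer → I₁ = ½ I₀, now polarized at 37°.
I₂ = I₁ cos²(50° − 37°) = 0.5 I₀ · cos²(13°) = 0.4747 I₀.
After rotation:
Unpolarized light through the first polarizer → I₁ = ½ I₀, now polarized at 8°.
I₂ = I₁ cos²(50° − 8°) = 0.5 I₀ · cos²(42°) = 0.2761 I₀.
Ratio = 0.2761 / 0.4747 = 0.5817.

I_new/I_old ≈ 0.582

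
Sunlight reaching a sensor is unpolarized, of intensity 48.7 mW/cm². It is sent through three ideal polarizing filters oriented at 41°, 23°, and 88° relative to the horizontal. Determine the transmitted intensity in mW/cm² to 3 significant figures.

I ≈ 3.93 mW/cm²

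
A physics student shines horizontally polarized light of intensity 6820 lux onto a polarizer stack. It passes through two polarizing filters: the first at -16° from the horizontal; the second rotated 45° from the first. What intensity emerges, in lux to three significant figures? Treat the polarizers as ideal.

I₁ = 6820 lux · cos²(16°) = 6302 lux.
I₂ = I₁ · cos²(45°) = 6302 · 0.5 = 3151 lux.

I ≈ 3150 lux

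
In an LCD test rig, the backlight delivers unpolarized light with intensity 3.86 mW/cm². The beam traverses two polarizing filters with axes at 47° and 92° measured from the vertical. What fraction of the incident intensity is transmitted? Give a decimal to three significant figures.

I/I₀ ≈ 0.250

Unpolarized light through the first polarizer → I₁ = 3.86 mW/cm²/2 = 1.93 mW/cm², polarized at 47°.
I₂ = I₁ · cos²(45°) = 1.93 · 0.5 = 0.965 mW/cm².
Transmitted fraction = 0.25.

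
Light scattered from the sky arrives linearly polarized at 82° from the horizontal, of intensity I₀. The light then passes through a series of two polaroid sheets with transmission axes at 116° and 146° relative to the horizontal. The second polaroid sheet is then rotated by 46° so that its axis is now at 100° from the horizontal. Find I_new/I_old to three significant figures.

I_new/I_old ≈ 1.23

Before rotation:
By Malus's law, I₁ = I₀ cos²(116° − 82°) = I₀ cos²(34°) = 0.6873 I₀.
I₂ = I₁ cos²(146° − 116°) = 0.6873 I₀ · cos²(30°) = 0.5155 I₀.
After rotation:
I₁ = I₀ cos²(116° − 82°) = I₀ cos²(34°) = 0.6873 I₀.
I₂ = I₁ cos²(100° − 116°) = 0.6873 I₀ · cos²(16°) = 0.6351 I₀.
Ratio = 0.6351 / 0.5155 = 1.232.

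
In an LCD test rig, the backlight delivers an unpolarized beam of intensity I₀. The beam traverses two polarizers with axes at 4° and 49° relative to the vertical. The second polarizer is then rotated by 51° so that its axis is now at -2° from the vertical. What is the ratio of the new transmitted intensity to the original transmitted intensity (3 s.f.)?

Before rotation:
Unpolarized light through the first polarizer → I₁ = ½ I₀, now polarized at 4°.
I₂ = I₁ cos²(49° − 4°) = 0.5 I₀ · cos²(45°) = 0.25 I₀.
After rotation:
Unpolarized light through the first polarizer → I₁ = ½ I₀, now polarized at 4°.
I₂ = I₁ cos²(-2° − 4°) = 0.5 I₀ · cos²(6°) = 0.4945 I₀.
Ratio = 0.4945 / 0.25 = 1.978.

I_new/I_old ≈ 1.98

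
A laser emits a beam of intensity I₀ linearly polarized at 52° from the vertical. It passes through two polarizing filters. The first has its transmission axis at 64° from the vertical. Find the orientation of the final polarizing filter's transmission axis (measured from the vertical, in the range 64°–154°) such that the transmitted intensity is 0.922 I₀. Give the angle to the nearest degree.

By Malus's law, I₁ = I₀ cos²(64° − 52°) = I₀ cos²(12°) = 0.9568 I₀.
Need I₂/I₀ = 0.922, so cos²(θ − 64°) = 0.922 / 0.9568 = 0.9637.
θ − 64° = arccos(√0.9637) = 11.0°, giving θ ≈ 64 + 11.0 = 75.0°.

θ ≈ 75°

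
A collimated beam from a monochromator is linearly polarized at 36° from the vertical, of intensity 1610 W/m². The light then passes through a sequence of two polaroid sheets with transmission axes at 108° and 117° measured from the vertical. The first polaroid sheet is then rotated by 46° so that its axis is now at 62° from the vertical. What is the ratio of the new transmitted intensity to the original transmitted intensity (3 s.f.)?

I_new/I_old ≈ 2.85

Before rotation:
By Malus's law, I₁ = I₀ cos²(108° − 36°) = I₀ cos²(72°) = 0.09549 I₀.
I₂ = I₁ cos²(117° − 108°) = 0.09549 I₀ · cos²(9°) = 0.09315 I₀.
After rotation:
I₁ = I₀ cos²(62° − 36°) = I₀ cos²(26°) = 0.8078 I₀.
I₂ = I₁ cos²(117° − 62°) = 0.8078 I₀ · cos²(55°) = 0.2658 I₀.
Ratio = 0.2658 / 0.09315 = 2.853.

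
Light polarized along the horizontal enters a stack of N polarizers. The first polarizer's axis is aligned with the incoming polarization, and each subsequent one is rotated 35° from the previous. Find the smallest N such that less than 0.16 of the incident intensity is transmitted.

First polarizer is aligned with the polarization: full transmission.
Each further stage multiplies by cos²(35°) = 0.671.
After N polarizers: T = 0.671^(N−1). Require T < 0.16 ⇒ N−1 > ln(0.16)/ln(0.671) = 4.59, so N−1 ≥ 5 and N = 6.
Check: N=6 gives T = 0.136 < 0.16; N=5 gives T = 0.2027.

N = 6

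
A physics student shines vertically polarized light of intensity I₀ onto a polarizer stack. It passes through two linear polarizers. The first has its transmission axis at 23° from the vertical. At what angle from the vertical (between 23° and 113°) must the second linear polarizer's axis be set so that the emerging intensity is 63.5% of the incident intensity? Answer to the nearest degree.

I₁ = I₀ cos²(23° − 0°) = I₀ cos²(23°) = 0.8473 I₀.
Need I₂/I₀ = 0.635, so cos²(θ − 23°) = 0.635 / 0.8473 = 0.7494.
θ − 23° = arccos(√0.7494) = 30.0°, giving θ ≈ 23 + 30.0 = 53.0°.

θ ≈ 53°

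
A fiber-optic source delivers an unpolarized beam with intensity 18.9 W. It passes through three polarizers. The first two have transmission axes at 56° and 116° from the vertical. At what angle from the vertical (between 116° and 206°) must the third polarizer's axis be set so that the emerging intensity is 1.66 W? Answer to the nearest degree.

θ ≈ 149°

Unpolarized light through the first polarizer → I₁ = ½ I₀, now polarized at 56°.
I₂ = I₁ cos²(116° − 56°) = 0.5 I₀ · cos²(60°) = 0.125 I₀.
Target fraction: 1.66 / 18.9 W = 0.08783 of I₀.
Need I₃/I₀ = 0.08783, so cos²(θ − 116°) = 0.08783 / 0.125 = 0.7026.
θ − 116° = arccos(√0.7026) = 33.0°, giving θ ≈ 116 + 33.0 = 149.0°.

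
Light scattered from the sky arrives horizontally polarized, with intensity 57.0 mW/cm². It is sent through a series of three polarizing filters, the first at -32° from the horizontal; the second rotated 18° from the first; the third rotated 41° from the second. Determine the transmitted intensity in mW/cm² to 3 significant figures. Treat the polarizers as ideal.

I ≈ 21.1 mW/cm²

By Malus's law, I₁ = 57.0 mW/cm² · cos²(32°) = 40.99 mW/cm².
I₂ = I₁ · cos²(18°) = 40.99 · 0.9045 = 37.08 mW/cm².
I₃ = I₂ · cos²(41°) = 37.08 · 0.5696 = 21.12 mW/cm².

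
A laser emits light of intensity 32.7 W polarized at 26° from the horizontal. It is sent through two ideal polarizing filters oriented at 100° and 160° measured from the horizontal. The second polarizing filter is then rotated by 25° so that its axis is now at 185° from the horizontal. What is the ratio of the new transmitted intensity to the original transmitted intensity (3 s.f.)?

Before rotation:
I₁ = I₀ cos²(100° − 26°) = I₀ cos²(74°) = 0.07598 I₀.
I₂ = I₁ cos²(160° − 100°) = 0.07598 I₀ · cos²(60°) = 0.01899 I₀.
After rotation:
I₁ = I₀ cos²(100° − 26°) = I₀ cos²(74°) = 0.07598 I₀.
I₂ = I₁ cos²(185° − 100°) = 0.07598 I₀ · cos²(85°) = 0.0005771 I₀.
Ratio = 0.0005771 / 0.01899 = 0.03038.

I_new/I_old ≈ 0.0304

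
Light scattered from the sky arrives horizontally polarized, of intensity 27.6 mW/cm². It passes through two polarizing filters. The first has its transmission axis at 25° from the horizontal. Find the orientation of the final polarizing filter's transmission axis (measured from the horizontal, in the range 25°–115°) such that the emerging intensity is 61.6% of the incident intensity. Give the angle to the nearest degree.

I₁ = I₀ cos²(25° − 0°) = I₀ cos²(25°) = 0.8214 I₀.
Need I₂/I₀ = 0.616, so cos²(θ − 25°) = 0.616 / 0.8214 = 0.7499.
θ − 25° = arccos(√0.7499) = 30.0°, giving θ ≈ 25 + 30.0 = 55.0°.

θ ≈ 55°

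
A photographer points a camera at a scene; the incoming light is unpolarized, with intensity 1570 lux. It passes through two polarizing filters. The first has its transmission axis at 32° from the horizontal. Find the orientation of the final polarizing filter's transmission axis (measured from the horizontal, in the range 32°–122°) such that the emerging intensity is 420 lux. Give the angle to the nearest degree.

Unpolarized light through the first polarizer → I₁ = ½ I₀, now polarized at 32°.
Target fraction: 420 / 1570 lux = 0.2675 of I₀.
Need I₂/I₀ = 0.2675, so cos²(θ − 32°) = 0.2675 / 0.5 = 0.535.
θ − 32° = arccos(√0.535) = 43.0°, giving θ ≈ 32 + 43.0 = 75.0°.

θ ≈ 75°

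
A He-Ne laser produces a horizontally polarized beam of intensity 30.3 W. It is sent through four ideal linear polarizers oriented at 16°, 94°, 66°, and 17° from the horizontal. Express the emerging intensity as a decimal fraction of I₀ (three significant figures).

I₁ = 30.3 W · cos²(16°) = 28 W.
I₂ = I₁ · cos²(78°) = 28 · 0.04323 = 1.21 W.
I₃ = I₂ · cos²(28°) = 1.21 · 0.7796 = 0.9435 W.
I₄ = I₃ · cos²(49°) = 0.9435 · 0.4304 = 0.4061 W.
Transmitted fraction = 0.0134.

I/I₀ ≈ 0.0134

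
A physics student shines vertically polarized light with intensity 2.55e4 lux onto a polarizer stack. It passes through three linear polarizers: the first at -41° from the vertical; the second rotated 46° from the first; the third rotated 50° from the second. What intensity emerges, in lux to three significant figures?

I₁ = 2.55e4 lux · cos²(41°) = 1.452e+04 lux.
I₂ = I₁ · cos²(46°) = 1.452e+04 · 0.4826 = 7009 lux.
I₃ = I₂ · cos²(50°) = 7009 · 0.4132 = 2896 lux.

I ≈ 2900 lux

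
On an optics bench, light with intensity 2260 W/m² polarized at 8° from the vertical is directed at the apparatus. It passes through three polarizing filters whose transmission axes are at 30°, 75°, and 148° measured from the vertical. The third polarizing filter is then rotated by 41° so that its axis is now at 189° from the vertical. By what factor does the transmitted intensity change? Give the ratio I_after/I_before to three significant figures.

Before rotation:
By Malus's law, I₁ = I₀ cos²(30° − 8°) = I₀ cos²(22°) = 0.8597 I₀.
I₂ = I₁ cos²(75° − 30°) = 0.8597 I₀ · cos²(45°) = 0.4298 I₀.
I₃ = I₂ cos²(148° − 75°) = 0.4298 I₀ · cos²(73°) = 0.03674 I₀.
After rotation:
I₁ = I₀ cos²(30° − 8°) = I₀ cos²(22°) = 0.8597 I₀.
I₂ = I₁ cos²(75° − 30°) = 0.8597 I₀ · cos²(45°) = 0.4298 I₀.
Angle between axes 2 and 3: 66°. I₃ = 0.4298 I₀ · cos²(66°) = 0.07111 I₀.
Ratio = 0.07111 / 0.03674 = 1.935.

I_new/I_old ≈ 1.94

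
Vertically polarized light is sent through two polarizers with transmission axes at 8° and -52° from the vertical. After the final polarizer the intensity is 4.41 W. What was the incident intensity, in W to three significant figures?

I₀ ≈ 18.0 W

By Malus's law, I₁ = I₀ cos²(8° − 0°) = I₀ cos²(8°) = 0.9806 I₀.
I₂ = I₁ cos²(-52° − 8°) = 0.9806 I₀ · cos²(60°) = 0.2452 I₀.
So 4.41 W = 0.2452 I₀, giving I₀ = 4.41/0.2452 = 17.99 W.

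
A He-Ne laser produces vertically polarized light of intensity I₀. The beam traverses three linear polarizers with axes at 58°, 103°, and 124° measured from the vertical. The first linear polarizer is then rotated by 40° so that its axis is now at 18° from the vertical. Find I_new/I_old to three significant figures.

I_new/I_old ≈ 0.0489

Before rotation:
By Malus's law, I₁ = I₀ cos²(58° − 0°) = I₀ cos²(58°) = 0.2808 I₀.
I₂ = I₁ cos²(103° − 58°) = 0.2808 I₀ · cos²(45°) = 0.1404 I₀.
I₃ = I₂ cos²(124° − 103°) = 0.1404 I₀ · cos²(21°) = 0.1224 I₀.
After rotation:
I₁ = I₀ cos²(18° − 0°) = I₀ cos²(18°) = 0.9045 I₀.
I₂ = I₁ cos²(103° − 18°) = 0.9045 I₀ · cos²(85°) = 0.006871 I₀.
I₃ = I₂ cos²(124° − 103°) = 0.006871 I₀ · cos²(21°) = 0.005988 I₀.
Ratio = 0.005988 / 0.1224 = 0.04893.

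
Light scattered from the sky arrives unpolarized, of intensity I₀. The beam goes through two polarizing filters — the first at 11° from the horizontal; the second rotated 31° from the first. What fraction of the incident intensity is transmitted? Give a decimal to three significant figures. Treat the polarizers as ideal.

Unpolarized light through the first polarizer → I₁ = ½ I₀, now polarized at 11°.
I₂ = I₁ cos²(31°) = 0.5 · 0.7347 I₀ = 0.3674 I₀.
Transmitted fraction = 0.3674.

≈ 0.367 I₀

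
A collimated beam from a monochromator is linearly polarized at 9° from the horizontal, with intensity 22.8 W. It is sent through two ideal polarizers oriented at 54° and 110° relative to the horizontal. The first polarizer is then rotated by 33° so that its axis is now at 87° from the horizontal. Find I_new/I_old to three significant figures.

Before rotation:
By Malus's law, I₁ = I₀ cos²(54° − 9°) = I₀ cos²(45°) = 0.5 I₀.
I₂ = I₁ cos²(110° − 54°) = 0.5 I₀ · cos²(56°) = 0.1563 I₀.
After rotation:
I₁ = I₀ cos²(87° − 9°) = I₀ cos²(78°) = 0.04323 I₀.
I₂ = I₁ cos²(110° − 87°) = 0.04323 I₀ · cos²(23°) = 0.03663 I₀.
Ratio = 0.03663 / 0.1563 = 0.2343.

I_new/I_old ≈ 0.234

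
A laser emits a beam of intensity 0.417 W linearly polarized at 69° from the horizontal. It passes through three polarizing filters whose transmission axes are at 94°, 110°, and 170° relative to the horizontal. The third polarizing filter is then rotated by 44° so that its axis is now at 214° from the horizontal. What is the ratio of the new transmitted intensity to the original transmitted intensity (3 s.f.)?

I_new/I_old ≈ 0.234

Before rotation:
I₁ = I₀ cos²(94° − 69°) = I₀ cos²(25°) = 0.8214 I₀.
I₂ = I₁ cos²(110° − 94°) = 0.8214 I₀ · cos²(16°) = 0.759 I₀.
I₃ = I₂ cos²(170° − 110°) = 0.759 I₀ · cos²(60°) = 0.1897 I₀.
After rotation:
I₁ = I₀ cos²(94° − 69°) = I₀ cos²(25°) = 0.8214 I₀.
I₂ = I₁ cos²(110° − 94°) = 0.8214 I₀ · cos²(16°) = 0.759 I₀.
Angle between axes 2 and 3: 76°. I₃ = 0.759 I₀ · cos²(76°) = 0.04442 I₀.
Ratio = 0.04442 / 0.1897 = 0.2341.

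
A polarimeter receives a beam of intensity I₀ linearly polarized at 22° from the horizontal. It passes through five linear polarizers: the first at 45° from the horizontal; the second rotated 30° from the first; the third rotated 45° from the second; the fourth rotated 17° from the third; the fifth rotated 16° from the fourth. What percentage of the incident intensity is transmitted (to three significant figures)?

≈ 26.9%

I₁ = I₀ cos²(45° − 22°) = I₀ cos²(23°) = 0.8473 I₀.
I₂ = I₁ cos²(30°) = 0.8473 · 0.75 I₀ = 0.6355 I₀.
I₃ = I₂ cos²(45°) = 0.6355 · 0.5 I₀ = 0.3177 I₀.
I₄ = I₃ cos²(17°) = 0.3177 · 0.9145 I₀ = 0.2906 I₀.
I₅ = I₄ cos²(16°) = 0.2906 · 0.924 I₀ = 0.2685 I₀.
That is 26.85% of the incident intensity.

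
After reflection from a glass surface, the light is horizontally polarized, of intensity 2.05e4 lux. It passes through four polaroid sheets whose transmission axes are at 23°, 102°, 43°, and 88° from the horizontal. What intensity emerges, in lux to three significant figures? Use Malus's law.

By Malus's law, I₁ = 2.05e4 lux · cos²(23°) = 1.737e+04 lux.
I₂ = I₁ · cos²(79°) = 1.737e+04 · 0.03641 = 632.4 lux.
I₃ = I₂ · cos²(59°) = 632.4 · 0.2653 = 167.8 lux.
I₄ = I₃ · cos²(45°) = 167.8 · 0.5 = 83.88 lux.

I ≈ 83.9 lux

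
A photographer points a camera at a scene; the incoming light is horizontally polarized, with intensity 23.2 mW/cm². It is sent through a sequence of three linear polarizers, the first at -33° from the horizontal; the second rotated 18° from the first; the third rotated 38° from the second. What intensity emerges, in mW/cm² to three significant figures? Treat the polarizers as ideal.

I ≈ 9.17 mW/cm²

I₁ = 23.2 mW/cm² · cos²(33°) = 16.32 mW/cm².
I₂ = I₁ · cos²(18°) = 16.32 · 0.9045 = 14.76 mW/cm².
I₃ = I₂ · cos²(38°) = 14.76 · 0.621 = 9.165 mW/cm².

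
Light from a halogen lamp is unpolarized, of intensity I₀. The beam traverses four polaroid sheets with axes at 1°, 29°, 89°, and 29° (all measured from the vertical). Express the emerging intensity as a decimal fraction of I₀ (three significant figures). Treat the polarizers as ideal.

≈ 0.0244 I₀

Unpolarized light through the first polarizer → I₁ = ½ I₀, now polarized at 1°.
I₂ = I₁ cos²(29° − 1°) = 0.5 I₀ · cos²(28°) = 0.3898 I₀.
I₃ = I₂ cos²(89° − 29°) = 0.3898 I₀ · cos²(60°) = 0.09745 I₀.
I₄ = I₃ cos²(29° − 89°) = 0.09745 I₀ · cos²(60°) = 0.02436 I₀.
Transmitted fraction = 0.02436.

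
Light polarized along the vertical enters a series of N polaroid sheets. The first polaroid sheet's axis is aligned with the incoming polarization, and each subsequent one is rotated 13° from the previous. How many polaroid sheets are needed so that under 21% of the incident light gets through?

N = 32

First polarizer is aligned with the polarization: full transmission.
Each further stage multiplies by cos²(13°) = 0.9494.
After N polarizers: T = 0.9494^(N−1). Require T < 0.21 ⇒ N−1 > ln(0.21)/ln(0.9494) = 30.05, so N−1 ≥ 31 and N = 32.
Check: N=32 gives T = 0.1999 < 0.21; N=31 gives T = 0.2106.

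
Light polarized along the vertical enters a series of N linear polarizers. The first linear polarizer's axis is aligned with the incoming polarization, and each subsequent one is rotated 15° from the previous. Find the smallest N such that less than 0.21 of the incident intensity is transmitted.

N = 24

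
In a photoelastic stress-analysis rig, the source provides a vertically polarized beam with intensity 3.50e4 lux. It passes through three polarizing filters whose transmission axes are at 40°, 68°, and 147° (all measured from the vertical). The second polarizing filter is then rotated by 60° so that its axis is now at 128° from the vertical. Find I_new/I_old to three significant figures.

I_new/I_old ≈ 0.0384

Before rotation:
By Malus's law, I₁ = I₀ cos²(40° − 0°) = I₀ cos²(40°) = 0.5868 I₀.
I₂ = I₁ cos²(68° − 40°) = 0.5868 I₀ · cos²(28°) = 0.4575 I₀.
I₃ = I₂ cos²(147° − 68°) = 0.4575 I₀ · cos²(79°) = 0.01666 I₀.
After rotation:
I₁ = I₀ cos²(40° − 0°) = I₀ cos²(40°) = 0.5868 I₀.
I₂ = I₁ cos²(128° − 40°) = 0.5868 I₀ · cos²(88°) = 0.0007147 I₀.
I₃ = I₂ cos²(147° − 128°) = 0.0007147 I₀ · cos²(19°) = 0.000639 I₀.
Ratio = 0.000639 / 0.01666 = 0.03836.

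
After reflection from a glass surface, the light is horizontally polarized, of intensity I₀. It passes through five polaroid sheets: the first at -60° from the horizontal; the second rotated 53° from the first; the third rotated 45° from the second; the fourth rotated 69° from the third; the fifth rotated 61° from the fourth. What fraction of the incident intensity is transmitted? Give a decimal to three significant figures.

I₁ = I₀ cos²(-60° − 0°) = I₀ cos²(60°) = 0.25 I₀.
I₂ = I₁ cos²(53°) = 0.25 · 0.3622 I₀ = 0.09055 I₀.
I₃ = I₂ cos²(45°) = 0.09055 · 0.5 I₀ = 0.04527 I₀.
I₄ = I₃ cos²(69°) = 0.04527 · 0.1284 I₀ = 0.005814 I₀.
I₅ = I₄ cos²(61°) = 0.005814 · 0.235 I₀ = 0.001367 I₀.
Transmitted fraction = 0.001367.

≈ 0.00137 I₀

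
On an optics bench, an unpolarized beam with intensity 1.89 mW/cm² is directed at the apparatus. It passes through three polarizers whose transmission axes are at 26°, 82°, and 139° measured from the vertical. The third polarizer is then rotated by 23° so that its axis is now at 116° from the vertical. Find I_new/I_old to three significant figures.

I_new/I_old ≈ 2.32

Before rotation:
Unpolarized light through the first polarizer → I₁ = ½ I₀, now polarized at 26°.
I₂ = I₁ cos²(82° − 26°) = 0.5 I₀ · cos²(56°) = 0.1563 I₀.
I₃ = I₂ cos²(139° − 82°) = 0.1563 I₀ · cos²(57°) = 0.04638 I₀.
After rotation:
Unpolarized light through the first polarizer → I₁ = ½ I₀, now polarized at 26°.
I₂ = I₁ cos²(82° − 26°) = 0.5 I₀ · cos²(56°) = 0.1563 I₀.
I₃ = I₂ cos²(116° − 82°) = 0.1563 I₀ · cos²(34°) = 0.1075 I₀.
Ratio = 0.1075 / 0.04638 = 2.317.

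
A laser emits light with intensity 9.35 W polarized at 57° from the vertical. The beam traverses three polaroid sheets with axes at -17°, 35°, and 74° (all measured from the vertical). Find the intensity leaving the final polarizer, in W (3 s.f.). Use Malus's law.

I ≈ 0.163 W

By Malus's law, I₁ = 9.35 W · cos²(74°) = 0.7104 W.
I₂ = I₁ · cos²(52°) = 0.7104 · 0.379 = 0.2693 W.
I₃ = I₂ · cos²(39°) = 0.2693 · 0.604 = 0.1626 W.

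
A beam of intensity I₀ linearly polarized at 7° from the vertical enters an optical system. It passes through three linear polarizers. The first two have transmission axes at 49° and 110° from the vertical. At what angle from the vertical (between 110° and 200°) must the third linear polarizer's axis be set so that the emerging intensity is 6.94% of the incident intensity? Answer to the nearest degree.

I₁ = I₀ cos²(49° − 7°) = I₀ cos²(42°) = 0.5523 I₀.
I₂ = I₁ cos²(110° − 49°) = 0.5523 I₀ · cos²(61°) = 0.1298 I₀.
Need I₃/I₀ = 0.0694, so cos²(θ − 110°) = 0.0694 / 0.1298 = 0.5347.
θ − 110° = arccos(√0.5347) = 43.0°, giving θ ≈ 110 + 43.0 = 153.0°.

θ ≈ 153°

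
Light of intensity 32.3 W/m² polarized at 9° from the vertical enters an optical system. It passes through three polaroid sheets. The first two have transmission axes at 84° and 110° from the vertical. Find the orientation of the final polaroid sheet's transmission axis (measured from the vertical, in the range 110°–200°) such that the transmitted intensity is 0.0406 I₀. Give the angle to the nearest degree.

θ ≈ 140°

I₁ = I₀ cos²(84° − 9°) = I₀ cos²(75°) = 0.06699 I₀.
I₂ = I₁ cos²(110° − 84°) = 0.06699 I₀ · cos²(26°) = 0.05411 I₀.
Need I₃/I₀ = 0.0406, so cos²(θ − 110°) = 0.0406 / 0.05411 = 0.7503.
θ − 110° = arccos(√0.7503) = 30.0°, giving θ ≈ 110 + 30.0 = 140.0°.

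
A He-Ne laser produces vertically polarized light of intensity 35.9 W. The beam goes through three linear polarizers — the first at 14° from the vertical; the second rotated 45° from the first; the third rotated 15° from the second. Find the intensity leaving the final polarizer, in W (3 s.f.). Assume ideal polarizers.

I ≈ 15.8 W

I₁ = 35.9 W · cos²(14°) = 33.8 W.
I₂ = I₁ · cos²(45°) = 33.8 · 0.5 = 16.9 W.
I₃ = I₂ · cos²(15°) = 16.9 · 0.933 = 15.77 W.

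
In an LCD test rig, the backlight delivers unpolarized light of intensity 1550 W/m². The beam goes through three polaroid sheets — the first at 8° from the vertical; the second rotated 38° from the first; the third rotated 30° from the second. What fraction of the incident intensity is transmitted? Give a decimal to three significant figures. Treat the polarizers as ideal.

Unpolarized light through the first polarizer → I₁ = 1550 W/m²/2 = 775 W/m², polarized at 8°.
I₂ = I₁ · cos²(38°) = 775 · 0.621 = 481.2 W/m².
I₃ = I₂ · cos²(30°) = 481.2 · 0.75 = 360.9 W/m².
Transmitted fraction = 0.2329.

I/I₀ ≈ 0.233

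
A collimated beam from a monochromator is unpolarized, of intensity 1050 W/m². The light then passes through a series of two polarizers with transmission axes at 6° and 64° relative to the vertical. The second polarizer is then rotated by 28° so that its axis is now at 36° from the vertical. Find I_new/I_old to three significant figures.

I_new/I_old ≈ 2.67

Before rotation:
Unpolarized light through the first polarizer → I₁ = ½ I₀, now polarized at 6°.
I₂ = I₁ cos²(64° − 6°) = 0.5 I₀ · cos²(58°) = 0.1404 I₀.
After rotation:
Unpolarized light through the first polarizer → I₁ = ½ I₀, now polarized at 6°.
I₂ = I₁ cos²(36° − 6°) = 0.5 I₀ · cos²(30°) = 0.375 I₀.
Ratio = 0.375 / 0.1404 = 2.671.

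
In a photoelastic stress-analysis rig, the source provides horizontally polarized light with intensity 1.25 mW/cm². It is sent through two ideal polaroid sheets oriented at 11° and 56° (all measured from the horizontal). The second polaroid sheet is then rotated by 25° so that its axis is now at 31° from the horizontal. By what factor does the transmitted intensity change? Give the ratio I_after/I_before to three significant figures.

Before rotation:
By Malus's law, I₁ = I₀ cos²(11° − 0°) = I₀ cos²(11°) = 0.9636 I₀.
I₂ = I₁ cos²(56° − 11°) = 0.9636 I₀ · cos²(45°) = 0.4818 I₀.
After rotation:
I₁ = I₀ cos²(11° − 0°) = I₀ cos²(11°) = 0.9636 I₀.
I₂ = I₁ cos²(31° − 11°) = 0.9636 I₀ · cos²(20°) = 0.8509 I₀.
Ratio = 0.8509 / 0.4818 = 1.766.

I_new/I_old ≈ 1.77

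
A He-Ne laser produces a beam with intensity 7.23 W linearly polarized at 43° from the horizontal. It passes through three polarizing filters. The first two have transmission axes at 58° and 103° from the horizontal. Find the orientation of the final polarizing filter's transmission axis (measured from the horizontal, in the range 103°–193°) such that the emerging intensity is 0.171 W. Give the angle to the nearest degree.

θ ≈ 180°

By Malus's law, I₁ = I₀ cos²(58° − 43°) = I₀ cos²(15°) = 0.933 I₀.
I₂ = I₁ cos²(103° − 58°) = 0.933 I₀ · cos²(45°) = 0.4665 I₀.
Target fraction: 0.171 / 7.23 W = 0.02365 of I₀.
Need I₃/I₀ = 0.02365, so cos²(θ − 103°) = 0.02365 / 0.4665 = 0.0507.
θ − 103° = arccos(√0.0507) = 77.0°, giving θ ≈ 103 + 77.0 = 180.0°.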